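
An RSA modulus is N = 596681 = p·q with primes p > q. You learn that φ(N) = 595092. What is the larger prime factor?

983

φ(n) = (p−1)(q−1) = n − (p+q) + 1, so p + q = 596681 − 595092 + 1 = 1590.
p and q are the roots of t² − 1590t + 596681 = 0.
Discriminant: 1590² − 4·596681 = 2528100 − 2386724 = 141376; √141376 = 376.
q = (1590 − 376)/2 = 607, p = (1590 + 376)/2 = 983.
Check: 607 · 983 = 596681.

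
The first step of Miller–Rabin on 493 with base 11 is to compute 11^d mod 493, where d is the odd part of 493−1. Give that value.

493 − 1 = 492 = 2^2 · 123, so d = 123.
11^1 ≡ 11 (mod 493)
11^2 ≡ 11^2 = 121 ≡ 121 (mod 493)
11^4 ≡ 121^2 = 14641 ≡ 344 (mod 493)
11^8 ≡ 344^2 = 118336 ≡ 16 (mod 493)
11^16 ≡ 16^2 = 256 ≡ 256 (mod 493)
11^32 ≡ 256^2 = 65536 ≡ 460 (mod 493)
11^64 ≡ 460^2 = 211600 ≡ 103 (mod 493)
123 = 64 + 32 + 16 + 8 + 2 + 1 in binary powers of 2.
So 11^123 ≡ 103 · 460 · 256 · 16 · 121 · 11 ≡ 97 (mod 493).
Squaring chain: 97 → 42; never reaches −1, so base 11 is a Miller–Rabin witness that 493 is composite.

97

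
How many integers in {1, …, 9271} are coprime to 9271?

9072

Factor: 9271 = 73 · 127.
φ(9271) = (73−1) · (127−1) = 72 · 126 = 9072.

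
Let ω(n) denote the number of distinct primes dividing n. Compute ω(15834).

5

15834 = 2 · 7917
7917 = 3 · 2639
2639 = 7 · 377
377 = 13 · 29
15834 = 2 · 3 · 7 · 13 · 29, which has 5 distinct prime factors.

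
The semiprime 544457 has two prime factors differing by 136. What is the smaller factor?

Since p = q + 136, we have 544457 = q(q + 136), so q² + 136q − 544457 = 0.
Discriminant: 136² + 4·544457 = 18496 + 2177828 = 2196324; √2196324 = 1482.
q = (−136 + 1482)/2 = 673, and p = q + 136 = 809.
Check: 673 · 809 = 544457.

673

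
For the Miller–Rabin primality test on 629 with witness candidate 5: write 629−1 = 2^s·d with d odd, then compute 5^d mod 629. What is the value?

309

629 − 1 = 628 = 2^2 · 157, so d = 157.
5^1 ≡ 5 (mod 629)
5^2 ≡ 5^2 = 25 ≡ 25 (mod 629)
5^4 ≡ 25^2 = 625 ≡ 625 (mod 629)
5^8 ≡ 625^2 = 390625 ≡ 16 (mod 629)
5^16 ≡ 16^2 = 256 ≡ 256 (mod 629)
5^32 ≡ 256^2 = 65536 ≡ 120 (mod 629)
5^64 ≡ 120^2 = 14400 ≡ 562 (mod 629)
5^128 ≡ 562^2 = 315844 ≡ 86 (mod 629)
157 = 128 + 16 + 8 + 4 + 1 in binary powers of 2.
So 5^157 ≡ 86 · 256 · 16 · 625 · 5 ≡ 309 (mod 629).
Squaring chain: 309 → 502; never reaches −1, so base 5 is a Miller–Rabin witness that 629 is composite.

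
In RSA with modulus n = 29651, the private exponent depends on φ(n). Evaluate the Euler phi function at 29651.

Factor: 29651 = 149 · 199.
φ(29651) = (149−1) · (199−1) = 148 · 198 = 29304.

29304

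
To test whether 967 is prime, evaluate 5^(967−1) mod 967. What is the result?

1

5^1 ≡ 5 (mod 967)
5^2 ≡ 5^2 = 25 ≡ 25 (mod 967)
5^4 ≡ 25^2 = 625 ≡ 625 (mod 967)
5^8 ≡ 625^2 = 390625 ≡ 924 (mod 967)
5^16 ≡ 924^2 = 853776 ≡ 882 (mod 967)
5^32 ≡ 882^2 = 777924 ≡ 456 (mod 967)
5^64 ≡ 456^2 = 207936 ≡ 31 (mod 967)
5^128 ≡ 31^2 = 961 ≡ 961 (mod 967)
5^256 ≡ 961^2 = 923521 ≡ 36 (mod 967)
5^512 ≡ 36^2 = 1296 ≡ 329 (mod 967)
966 = 512 + 256 + 128 + 64 + 4 + 2 in binary powers of 2.
So 5^966 ≡ 329 · 36 · 961 · 31 · 625 · 25 ≡ 1 (mod 967).
Since the result is 1, base 5 gives no evidence that 967 is composite.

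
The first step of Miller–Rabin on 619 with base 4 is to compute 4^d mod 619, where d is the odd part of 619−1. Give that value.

1

619 − 1 = 618 = 2^1 · 309, so d = 309.
4^1 ≡ 4 (mod 619)
4^2 ≡ 4^2 = 16 ≡ 16 (mod 619)
4^4 ≡ 16^2 = 256 ≡ 256 (mod 619)
4^8 ≡ 256^2 = 65536 ≡ 541 (mod 619)
4^16 ≡ 541^2 = 292681 ≡ 513 (mod 619)
4^32 ≡ 513^2 = 263169 ≡ 94 (mod 619)
4^64 ≡ 94^2 = 8836 ≡ 170 (mod 619)
4^128 ≡ 170^2 = 28900 ≡ 426 (mod 619)
4^256 ≡ 426^2 = 181476 ≡ 109 (mod 619)
309 = 256 + 32 + 16 + 4 + 1 in binary powers of 2.
So 4^309 ≡ 109 · 94 · 513 · 256 · 4 ≡ 1 (mod 619).
Since 4^d ≡ 1 (mod 619), base 4 does not prove 619 composite.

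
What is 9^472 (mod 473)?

9^1 ≡ 9 (mod 473)
9^2 ≡ 9^2 = 81 ≡ 81 (mod 473)
9^4 ≡ 81^2 = 6561 ≡ 412 (mod 473)
9^8 ≡ 412^2 = 169744 ≡ 410 (mod 473)
9^16 ≡ 410^2 = 168100 ≡ 185 (mod 473)
9^32 ≡ 185^2 = 34225 ≡ 169 (mod 473)
9^64 ≡ 169^2 = 28561 ≡ 181 (mod 473)
9^128 ≡ 181^2 = 32761 ≡ 124 (mod 473)
9^256 ≡ 124^2 = 15376 ≡ 240 (mod 473)
472 = 256 + 128 + 64 + 16 + 8 in binary powers of 2.
So 9^472 ≡ 240 · 124 · 181 · 185 · 410 ≡ 444 (mod 473).
Since 444 ≠ 1, base 9 is a Fermat witness: 473 is composite.

444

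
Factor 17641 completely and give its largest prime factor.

17641 = 13 · 1357
1357 = 23 · 59
59 is prime.
So 17641 = 13 · 23 · 59; the largest prime factor is 59.

59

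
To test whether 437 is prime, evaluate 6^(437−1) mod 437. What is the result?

118

6^1 ≡ 6 (mod 437)
6^2 ≡ 6^2 = 36 ≡ 36 (mod 437)
6^4 ≡ 36^2 = 1296 ≡ 422 (mod 437)
6^8 ≡ 422^2 = 178084 ≡ 225 (mod 437)
6^16 ≡ 225^2 = 50625 ≡ 370 (mod 437)
6^32 ≡ 370^2 = 136900 ≡ 119 (mod 437)
6^64 ≡ 119^2 = 14161 ≡ 177 (mod 437)
6^128 ≡ 177^2 = 31329 ≡ 302 (mod 437)
6^256 ≡ 302^2 = 91204 ≡ 308 (mod 437)
436 = 256 + 128 + 32 + 16 + 4 in binary powers of 2.
So 6^436 ≡ 308 · 302 · 119 · 370 · 422 ≡ 118 (mod 437).
Since 118 ≠ 1, base 6 is a Fermat witness: 437 is composite.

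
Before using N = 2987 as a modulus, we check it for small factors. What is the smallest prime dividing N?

29

2987 is odd.
Digit sum 26, not divisible by 3.
Ends in 7: not divisible by 5.
7: 2987 = 7·426 + 5
11: 2987 = 11·271 + 6
13: 2987 = 13·229 + 10
17: 2987 = 17·175 + 12
19: 2987 = 19·157 + 4
23: 2987 = 23·129 + 20
29: 2987 = 29·103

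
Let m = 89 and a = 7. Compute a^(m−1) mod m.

1

7^1 ≡ 7 (mod 89)
7^2 ≡ 7^2 = 49 ≡ 49 (mod 89)
7^4 ≡ 49^2 = 2401 ≡ 87 (mod 89)
7^8 ≡ 87^2 = 7569 ≡ 4 (mod 89)
7^16 ≡ 4^2 = 16 ≡ 16 (mod 89)
7^32 ≡ 16^2 = 256 ≡ 78 (mod 89)
7^64 ≡ 78^2 = 6084 ≡ 32 (mod 89)
88 = 64 + 16 + 8 in binary powers of 2.
So 7^88 ≡ 32 · 16 · 4 ≡ 1 (mod 89).
Since the result is 1, base 7 gives no evidence that 89 is composite.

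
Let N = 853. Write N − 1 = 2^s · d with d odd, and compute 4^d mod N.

852

853 − 1 = 852 = 2^2 · 213, so d = 213.
4^1 ≡ 4 (mod 853)
4^2 ≡ 4^2 = 16 ≡ 16 (mod 853)
4^4 ≡ 16^2 = 256 ≡ 256 (mod 853)
4^8 ≡ 256^2 = 65536 ≡ 708 (mod 853)
4^16 ≡ 708^2 = 501264 ≡ 553 (mod 853)
4^32 ≡ 553^2 = 305809 ≡ 435 (mod 853)
4^64 ≡ 435^2 = 189225 ≡ 712 (mod 853)
4^128 ≡ 712^2 = 506944 ≡ 262 (mod 853)
213 = 128 + 64 + 16 + 4 + 1 in binary powers of 2.
So 4^213 ≡ 262 · 712 · 553 · 256 · 4 ≡ 852 (mod 853).
Since 4^d ≡ 852 (mod 853), base 4 does not prove 853 composite.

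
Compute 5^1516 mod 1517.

5^1 ≡ 5 (mod 1517)
5^2 ≡ 5^2 = 25 ≡ 25 (mod 1517)
5^4 ≡ 25^2 = 625 ≡ 625 (mod 1517)
5^8 ≡ 625^2 = 390625 ≡ 756 (mod 1517)
5^16 ≡ 756^2 = 571536 ≡ 1144 (mod 1517)
5^32 ≡ 1144^2 = 1308736 ≡ 1082 (mod 1517)
5^64 ≡ 1082^2 = 1170724 ≡ 1117 (mod 1517)
5^128 ≡ 1117^2 = 1247689 ≡ 715 (mod 1517)
5^256 ≡ 715^2 = 511225 ≡ 1513 (mod 1517)
5^512 ≡ 1513^2 = 2289169 ≡ 16 (mod 1517)
5^1024 ≡ 16^2 = 256 ≡ 256 (mod 1517)
1516 = 1024 + 256 + 128 + 64 + 32 + 8 + 4 in binary powers of 2.
So 5^1516 ≡ 256 · 1513 · 715 · 1117 · 1082 · 756 · 625 ≡ 1513 (mod 1517).
Since 1513 ≠ 1, base 5 is a Fermat witness: 1517 is composite.

1513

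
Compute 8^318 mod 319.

236

8^1 ≡ 8 (mod 319)
8^2 ≡ 8^2 = 64 ≡ 64 (mod 319)
8^4 ≡ 64^2 = 4096 ≡ 268 (mod 319)
8^8 ≡ 268^2 = 71824 ≡ 49 (mod 319)
8^16 ≡ 49^2 = 2401 ≡ 168 (mod 319)
8^32 ≡ 168^2 = 28224 ≡ 152 (mod 319)
8^64 ≡ 152^2 = 23104 ≡ 136 (mod 319)
8^128 ≡ 136^2 = 18496 ≡ 313 (mod 319)
8^256 ≡ 313^2 = 97969 ≡ 36 (mod 319)
318 = 256 + 32 + 16 + 8 + 4 + 2 in binary powers of 2.
So 8^318 ≡ 36 · 152 · 168 · 49 · 268 · 64 ≡ 236 (mod 319).
Since 236 ≠ 1, base 8 is a Fermat witness: 319 is composite.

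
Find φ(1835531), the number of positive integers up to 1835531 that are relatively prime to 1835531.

Factor: 1835531 = 97 · 127 · 149.
φ(1835531) = (97−1) · (127−1) · (149−1) = 96 · 126 · 148 = 1790208.

1790208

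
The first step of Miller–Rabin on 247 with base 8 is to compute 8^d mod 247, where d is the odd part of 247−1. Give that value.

247 − 1 = 246 = 2^1 · 123, so d = 123.
8^1 ≡ 8 (mod 247)
8^2 ≡ 8^2 = 64 ≡ 64 (mod 247)
8^4 ≡ 64^2 = 4096 ≡ 144 (mod 247)
8^8 ≡ 144^2 = 20736 ≡ 235 (mod 247)
8^16 ≡ 235^2 = 55225 ≡ 144 (mod 247)
8^32 ≡ 144^2 = 20736 ≡ 235 (mod 247)
8^64 ≡ 235^2 = 55225 ≡ 144 (mod 247)
123 = 64 + 32 + 16 + 8 + 2 + 1 in binary powers of 2.
So 8^123 ≡ 144 · 235 · 144 · 235 · 64 · 8 ≡ 18 (mod 247).
Squaring chain: 18; never reaches −1, so base 8 is a Miller–Rabin witness that 247 is composite.

18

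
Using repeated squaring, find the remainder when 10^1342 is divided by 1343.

1079

10^1 ≡ 10 (mod 1343)
10^2 ≡ 10^2 = 100 ≡ 100 (mod 1343)
10^4 ≡ 100^2 = 10000 ≡ 599 (mod 1343)
10^8 ≡ 599^2 = 358801 ≡ 220 (mod 1343)
10^16 ≡ 220^2 = 48400 ≡ 52 (mod 1343)
10^32 ≡ 52^2 = 2704 ≡ 18 (mod 1343)
10^64 ≡ 18^2 = 324 ≡ 324 (mod 1343)
10^128 ≡ 324^2 = 104976 ≡ 222 (mod 1343)
10^256 ≡ 222^2 = 49284 ≡ 936 (mod 1343)
10^512 ≡ 936^2 = 876096 ≡ 460 (mod 1343)
10^1024 ≡ 460^2 = 211600 ≡ 749 (mod 1343)
1342 = 1024 + 256 + 32 + 16 + 8 + 4 + 2 in binary powers of 2.
So 10^1342 ≡ 749 · 936 · 18 · 52 · 220 · 599 · 100 ≡ 1079 (mod 1343).
Since 1079 ≠ 1, base 10 is a Fermat witness: 1343 is composite.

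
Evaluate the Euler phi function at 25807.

Factor: 25807 = 131 · 197.
φ(25807) = (131−1) · (197−1) = 130 · 196 = 25480.

25480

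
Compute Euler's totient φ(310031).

293760

Factor: 310031 = 31 · 73 · 137.
φ(310031) = (31−1) · (73−1) · (137−1) = 30 · 72 · 136 = 293760.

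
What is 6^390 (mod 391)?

6^1 ≡ 6 (mod 391)
6^2 ≡ 6^2 = 36 ≡ 36 (mod 391)
6^4 ≡ 36^2 = 1296 ≡ 123 (mod 391)
6^8 ≡ 123^2 = 15129 ≡ 271 (mod 391)
6^16 ≡ 271^2 = 73441 ≡ 324 (mod 391)
6^32 ≡ 324^2 = 104976 ≡ 188 (mod 391)
6^64 ≡ 188^2 = 35344 ≡ 154 (mod 391)
6^128 ≡ 154^2 = 23716 ≡ 256 (mod 391)
6^256 ≡ 256^2 = 65536 ≡ 239 (mod 391)
390 = 256 + 128 + 4 + 2 in binary powers of 2.
So 6^390 ≡ 239 · 256 · 123 · 36 ≡ 25 (mod 391).
Since 25 ≠ 1, base 6 is a Fermat witness: 391 is composite.

25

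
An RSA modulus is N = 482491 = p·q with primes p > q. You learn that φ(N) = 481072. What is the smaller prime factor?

563

φ(n) = (p−1)(q−1) = n − (p+q) + 1, so p + q = 482491 − 481072 + 1 = 1420.
p and q are the roots of t² − 1420t + 482491 = 0.
Discriminant: 1420² − 4·482491 = 2016400 − 1929964 = 86436; √86436 = 294.
q = (1420 − 294)/2 = 563, p = (1420 + 294)/2 = 857.
Check: 563 · 857 = 482491.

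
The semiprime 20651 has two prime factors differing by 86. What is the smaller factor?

Since p = q + 86, we have 20651 = q(q + 86), so q² + 86q − 20651 = 0.
Discriminant: 86² + 4·20651 = 7396 + 82604 = 90000; √90000 = 300.
q = (−86 + 300)/2 = 107, and p = q + 86 = 193.
Check: 107 · 193 = 20651.

107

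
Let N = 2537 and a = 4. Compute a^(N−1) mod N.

317

4^1 ≡ 4 (mod 2537)
4^2 ≡ 4^2 = 16 ≡ 16 (mod 2537)
4^4 ≡ 16^2 = 256 ≡ 256 (mod 2537)
4^8 ≡ 256^2 = 65536 ≡ 2111 (mod 2537)
4^16 ≡ 2111^2 = 4456321 ≡ 1349 (mod 2537)
4^32 ≡ 1349^2 = 1819801 ≡ 772 (mod 2537)
4^64 ≡ 772^2 = 595984 ≡ 2326 (mod 2537)
4^128 ≡ 2326^2 = 5410276 ≡ 1392 (mod 2537)
4^256 ≡ 1392^2 = 1937664 ≡ 1933 (mod 2537)
4^512 ≡ 1933^2 = 3736489 ≡ 2025 (mod 2537)
4^1024 ≡ 2025^2 = 4100625 ≡ 833 (mod 2537)
4^2048 ≡ 833^2 = 693889 ≡ 1288 (mod 2537)
2536 = 2048 + 256 + 128 + 64 + 32 + 8 in binary powers of 2.
So 4^2536 ≡ 1288 · 1933 · 1392 · 2326 · 772 · 2111 ≡ 317 (mod 2537).
Since 317 ≠ 1, base 4 is a Fermat witness: 2537 is composite.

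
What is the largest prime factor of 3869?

73

3869 = 53 · 73
73 is prime.
So 3869 = 53 · 73; the largest prime factor is 73.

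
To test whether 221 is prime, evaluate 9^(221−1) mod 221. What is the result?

9^1 ≡ 9 (mod 221)
9^2 ≡ 9^2 = 81 ≡ 81 (mod 221)
9^4 ≡ 81^2 = 6561 ≡ 152 (mod 221)
9^8 ≡ 152^2 = 23104 ≡ 120 (mod 221)
9^16 ≡ 120^2 = 14400 ≡ 35 (mod 221)
9^32 ≡ 35^2 = 1225 ≡ 120 (mod 221)
9^64 ≡ 120^2 = 14400 ≡ 35 (mod 221)
9^128 ≡ 35^2 = 1225 ≡ 120 (mod 221)
220 = 128 + 64 + 16 + 8 + 4 in binary powers of 2.
So 9^220 ≡ 120 · 35 · 35 · 120 · 152 ≡ 152 (mod 221).
Since 152 ≠ 1, base 9 is a Fermat witness: 221 is composite.

152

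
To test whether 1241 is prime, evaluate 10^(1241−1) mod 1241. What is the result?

220

10^1 ≡ 10 (mod 1241)
10^2 ≡ 10^2 = 100 ≡ 100 (mod 1241)
10^4 ≡ 100^2 = 10000 ≡ 72 (mod 1241)
10^8 ≡ 72^2 = 5184 ≡ 220 (mod 1241)
10^16 ≡ 220^2 = 48400 ≡ 1 (mod 1241)
10^32 ≡ 1^2 = 1 ≡ 1 (mod 1241)
10^64 ≡ 1^2 = 1 ≡ 1 (mod 1241)
10^128 ≡ 1^2 = 1 ≡ 1 (mod 1241)
10^256 ≡ 1^2 = 1 ≡ 1 (mod 1241)
10^512 ≡ 1^2 = 1 ≡ 1 (mod 1241)
10^1024 ≡ 1^2 = 1 ≡ 1 (mod 1241)
1240 = 1024 + 128 + 64 + 16 + 8 in binary powers of 2.
So 10^1240 ≡ 1 · 1 · 1 · 1 · 220 ≡ 220 (mod 1241).
Since 220 ≠ 1, base 10 is a Fermat witness: 1241 is composite.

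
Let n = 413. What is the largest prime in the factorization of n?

59

413 = 7 · 59
59 is prime.
So 413 = 7 · 59; the largest prime factor is 59.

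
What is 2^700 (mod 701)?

1

2^1 ≡ 2 (mod 701)
2^2 ≡ 2^2 = 4 ≡ 4 (mod 701)
2^4 ≡ 4^2 = 16 ≡ 16 (mod 701)
2^8 ≡ 16^2 = 256 ≡ 256 (mod 701)
2^16 ≡ 256^2 = 65536 ≡ 343 (mod 701)
2^32 ≡ 343^2 = 117649 ≡ 582 (mod 701)
2^64 ≡ 582^2 = 338724 ≡ 141 (mod 701)
2^128 ≡ 141^2 = 19881 ≡ 253 (mod 701)
2^256 ≡ 253^2 = 64009 ≡ 218 (mod 701)
2^512 ≡ 218^2 = 47524 ≡ 557 (mod 701)
700 = 512 + 128 + 32 + 16 + 8 + 4 in binary powers of 2.
So 2^700 ≡ 557 · 253 · 582 · 343 · 256 · 16 ≡ 1 (mod 701).
Since the result is 1, base 2 gives no evidence that 701 is composite.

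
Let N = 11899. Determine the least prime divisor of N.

73

11899 is odd.
Digit sum 28, not divisible by 3.
Ends in 9: not divisible by 5.
7: 11899 = 7·1699 + 6
11: 11899 = 11·1081 + 8
13: 11899 = 13·915 + 4
17: 11899 = 17·699 + 16
19: 11899 = 19·626 + 5
23: 11899 = 23·517 + 8
29: 11899 = 29·410 + 9
31: 11899 = 31·383 + 26
37: 11899 = 37·321 + 22
41: 11899 = 41·290 + 9
43: 11899 = 43·276 + 31
47: 11899 = 47·253 + 8
53: 11899 = 53·224 + 27
59: 11899 = 59·201 + 40
61: 11899 = 61·195 + 4
67: 11899 = 67·177 + 40
71: 11899 = 71·167 + 42
73: 11899 = 73·163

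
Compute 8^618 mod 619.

8^1 ≡ 8 (mod 619)
8^2 ≡ 8^2 = 64 ≡ 64 (mod 619)
8^4 ≡ 64^2 = 4096 ≡ 382 (mod 619)
8^8 ≡ 382^2 = 145924 ≡ 459 (mod 619)
8^16 ≡ 459^2 = 210681 ≡ 221 (mod 619)
8^32 ≡ 221^2 = 48841 ≡ 559 (mod 619)
8^64 ≡ 559^2 = 312481 ≡ 505 (mod 619)
8^128 ≡ 505^2 = 255025 ≡ 616 (mod 619)
8^256 ≡ 616^2 = 379456 ≡ 9 (mod 619)
8^512 ≡ 9^2 = 81 ≡ 81 (mod 619)
618 = 512 + 64 + 32 + 8 + 2 in binary powers of 2.
So 8^618 ≡ 81 · 505 · 559 · 459 · 64 ≡ 1 (mod 619).
Since the result is 1, base 8 gives no evidence that 619 is composite.

1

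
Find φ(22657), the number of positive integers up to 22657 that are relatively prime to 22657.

Factor: 22657 = 139 · 163.
φ(22657) = (139−1) · (163−1) = 138 · 162 = 22356.

22356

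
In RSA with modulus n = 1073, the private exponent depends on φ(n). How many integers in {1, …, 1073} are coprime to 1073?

1008

Factor: 1073 = 29 · 37.
φ(1073) = (29−1) · (37−1) = 28 · 36 = 1008.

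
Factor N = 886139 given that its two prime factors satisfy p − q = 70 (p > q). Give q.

907

Since p = q + 70, we have 886139 = q(q + 70), so q² + 70q − 886139 = 0.
Discriminant: 70² + 4·886139 = 4900 + 3544556 = 3549456; √3549456 = 1884.
q = (−70 + 1884)/2 = 907, and p = q + 70 = 977.
Check: 907 · 977 = 886139.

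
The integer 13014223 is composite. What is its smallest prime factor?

79

13014223 is odd.
Digit sum 16, not divisible by 3.
Ends in 3: not divisible by 5.
7: 13014223 = 7·1859174 + 5
11: 13014223 = 11·1183111 + 2
13: 13014223 = 13·1001094 + 1
17: 13014223 = 17·765542 + 9
19: 13014223 = 19·684959 + 2
23: 13014223 = 23·565835 + 18
29: 13014223 = 29·448766 + 9
31: 13014223 = 31·419813 + 20
37: 13014223 = 37·351735 + 28
41: 13014223 = 41·317420 + 3
43: 13014223 = 43·302656 + 15
47: 13014223 = 47·276898 + 17
53: 13014223 = 53·245551 + 20
59: 13014223 = 59·220580 + 3
61: 13014223 = 61·213347 + 56
67: 13014223 = 67·194242 + 9
71: 13014223 = 71·183298 + 65
73: 13014223 = 73·178277 + 2
79: 13014223 = 79·164737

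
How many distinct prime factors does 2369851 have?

2369851 = 11 · 215441
215441 = 17 · 12673
12673 = 19 · 667
667 = 23 · 29
2369851 = 11 · 17 · 19 · 23 · 29, which has 5 distinct prime factors.

5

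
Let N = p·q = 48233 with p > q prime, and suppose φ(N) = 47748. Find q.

139

φ(n) = (p−1)(q−1) = n − (p+q) + 1, so p + q = 48233 − 47748 + 1 = 486.
p and q are the roots of t² − 486t + 48233 = 0.
Discriminant: 486² − 4·48233 = 236196 − 192932 = 43264; √43264 = 208.
q = (486 − 208)/2 = 139, p = (486 + 208)/2 = 347.
Check: 139 · 347 = 48233.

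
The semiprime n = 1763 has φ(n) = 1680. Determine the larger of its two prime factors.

43

φ(n) = (p−1)(q−1) = n − (p+q) + 1, so p + q = 1763 − 1680 + 1 = 84.
p and q are the roots of t² − 84t + 1763 = 0.
Discriminant: 84² − 4·1763 = 7056 − 7052 = 4; √4 = 2.
q = (84 − 2)/2 = 41, p = (84 + 2)/2 = 43.
Check: 41 · 43 = 1763.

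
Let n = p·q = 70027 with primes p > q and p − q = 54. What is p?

293

Since p = q + 54, we have 70027 = q(q + 54), so q² + 54q − 70027 = 0.
Discriminant: 54² + 4·70027 = 2916 + 280108 = 283024; √283024 = 532.
q = (−54 + 532)/2 = 239, and p = q + 54 = 293.
Check: 239 · 293 = 70027.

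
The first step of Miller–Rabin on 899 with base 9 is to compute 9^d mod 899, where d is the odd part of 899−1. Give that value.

899 − 1 = 898 = 2^1 · 449, so d = 449.
9^1 ≡ 9 (mod 899)
9^2 ≡ 9^2 = 81 ≡ 81 (mod 899)
9^4 ≡ 81^2 = 6561 ≡ 268 (mod 899)
9^8 ≡ 268^2 = 71824 ≡ 803 (mod 899)
9^16 ≡ 803^2 = 644809 ≡ 226 (mod 899)
9^32 ≡ 226^2 = 51076 ≡ 732 (mod 899)
9^64 ≡ 732^2 = 535824 ≡ 20 (mod 899)
9^128 ≡ 20^2 = 400 ≡ 400 (mod 899)
9^256 ≡ 400^2 = 160000 ≡ 877 (mod 899)
449 = 256 + 128 + 64 + 1 in binary powers of 2.
So 9^449 ≡ 877 · 400 · 20 · 9 ≡ 38 (mod 899).
Squaring chain: 38; never reaches −1, so base 9 is a Miller–Rabin witness that 899 is composite.

38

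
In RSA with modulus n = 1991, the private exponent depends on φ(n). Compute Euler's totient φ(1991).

Factor: 1991 = 11 · 181.
φ(1991) = (11−1) · (181−1) = 10 · 180 = 1800.

1800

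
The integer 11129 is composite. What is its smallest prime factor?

11129 is odd.
Digit sum 14, not divisible by 3.
Ends in 9: not divisible by 5.
7: 11129 = 7·1589 + 6
11: 11129 = 11·1011 + 8
13: 11129 = 13·856 + 1
17: 11129 = 17·654 + 11
19: 11129 = 19·585 + 14
23: 11129 = 23·483 + 20
29: 11129 = 29·383 + 22
31: 11129 = 31·359

31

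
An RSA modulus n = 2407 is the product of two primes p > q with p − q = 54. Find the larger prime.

83

Since p = q + 54, we have 2407 = q(q + 54), so q² + 54q − 2407 = 0.
Discriminant: 54² + 4·2407 = 2916 + 9628 = 12544; √12544 = 112.
q = (−54 + 112)/2 = 29, and p = q + 54 = 83.
Check: 29 · 83 = 2407.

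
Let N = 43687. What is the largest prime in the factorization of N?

79

43687 = 7 · 6241
6241 = 79 · 79
79 = 79 · 1
So 43687 = 7 · 79^2; the largest prime factor is 79.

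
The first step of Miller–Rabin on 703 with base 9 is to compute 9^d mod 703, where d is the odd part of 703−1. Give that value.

1

703 − 1 = 702 = 2^1 · 351, so d = 351.
9^1 ≡ 9 (mod 703)
9^2 ≡ 9^2 = 81 ≡ 81 (mod 703)
9^4 ≡ 81^2 = 6561 ≡ 234 (mod 703)
9^8 ≡ 234^2 = 54756 ≡ 625 (mod 703)
9^16 ≡ 625^2 = 390625 ≡ 460 (mod 703)
9^32 ≡ 460^2 = 211600 ≡ 700 (mod 703)
9^64 ≡ 700^2 = 490000 ≡ 9 (mod 703)
9^128 ≡ 9^2 = 81 ≡ 81 (mod 703)
9^256 ≡ 81^2 = 6561 ≡ 234 (mod 703)
351 = 256 + 64 + 16 + 8 + 4 + 2 + 1 in binary powers of 2.
So 9^351 ≡ 234 · 9 · 460 · 625 · 234 · 81 · 9 ≡ 1 (mod 703).
Since 9^d ≡ 1 (mod 703), base 9 does not prove 703 composite.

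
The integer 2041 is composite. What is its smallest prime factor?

13

2041 is odd.
Digit sum 7, not divisible by 3.
Ends in 1: not divisible by 5.
7: 2041 = 7·291 + 4
11: 2041 = 11·185 + 6
13: 2041 = 13·157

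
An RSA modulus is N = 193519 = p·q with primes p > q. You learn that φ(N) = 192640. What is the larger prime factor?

φ(n) = (p−1)(q−1) = n − (p+q) + 1, so p + q = 193519 − 192640 + 1 = 880.
p and q are the roots of t² − 880t + 193519 = 0.
Discriminant: 880² − 4·193519 = 774400 − 774076 = 324; √324 = 18.
q = (880 − 18)/2 = 431, p = (880 + 18)/2 = 449.
Check: 431 · 449 = 193519.

449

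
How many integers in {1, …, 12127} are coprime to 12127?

Factor: 12127 = 67 · 181.
φ(12127) = (67−1) · (181−1) = 66 · 180 = 11880.

11880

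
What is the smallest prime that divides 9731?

37

9731 is odd.
Digit sum 20, not divisible by 3.
Ends in 1: not divisible by 5.
7: 9731 = 7·1390 + 1
11: 9731 = 11·884 + 7
13: 9731 = 13·748 + 7
17: 9731 = 17·572 + 7
19: 9731 = 19·512 + 3
23: 9731 = 23·423 + 2
29: 9731 = 29·335 + 16
31: 9731 = 31·313 + 28
37: 9731 = 37·263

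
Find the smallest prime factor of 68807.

83

68807 is odd.
Digit sum 29, not divisible by 3.
Ends in 7: not divisible by 5.
7: 68807 = 7·9829 + 4
11: 68807 = 11·6255 + 2
13: 68807 = 13·5292 + 11
17: 68807 = 17·4047 + 8
19: 68807 = 19·3621 + 8
23: 68807 = 23·2991 + 14
29: 68807 = 29·2372 + 19
31: 68807 = 31·2219 + 18
37: 68807 = 37·1859 + 24
41: 68807 = 41·1678 + 9
43: 68807 = 43·1600 + 7
47: 68807 = 47·1463 + 46
53: 68807 = 53·1298 + 13
59: 68807 = 59·1166 + 13
61: 68807 = 61·1127 + 60
67: 68807 = 67·1026 + 65
71: 68807 = 71·969 + 8
73: 68807 = 73·942 + 41
79: 68807 = 79·870 + 77
83: 68807 = 83·829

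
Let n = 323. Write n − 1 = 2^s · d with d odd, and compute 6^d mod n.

244

323 − 1 = 322 = 2^1 · 161, so d = 161.
6^1 ≡ 6 (mod 323)
6^2 ≡ 6^2 = 36 ≡ 36 (mod 323)
6^4 ≡ 36^2 = 1296 ≡ 4 (mod 323)
6^8 ≡ 4^2 = 16 ≡ 16 (mod 323)
6^16 ≡ 16^2 = 256 ≡ 256 (mod 323)
6^32 ≡ 256^2 = 65536 ≡ 290 (mod 323)
6^64 ≡ 290^2 = 84100 ≡ 120 (mod 323)
6^128 ≡ 120^2 = 14400 ≡ 188 (mod 323)
161 = 128 + 32 + 1 in binary powers of 2.
So 6^161 ≡ 188 · 290 · 6 ≡ 244 (mod 323).
Squaring chain: 244; never reaches −1, so base 6 is a Miller–Rabin witness that 323 is composite.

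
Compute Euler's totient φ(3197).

Factor: 3197 = 23 · 139.
φ(3197) = (23−1) · (139−1) = 22 · 138 = 3036.

3036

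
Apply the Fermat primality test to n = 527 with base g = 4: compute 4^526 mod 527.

4^1 ≡ 4 (mod 527)
4^2 ≡ 4^2 = 16 ≡ 16 (mod 527)
4^4 ≡ 16^2 = 256 ≡ 256 (mod 527)
4^8 ≡ 256^2 = 65536 ≡ 188 (mod 527)
4^16 ≡ 188^2 = 35344 ≡ 35 (mod 527)
4^32 ≡ 35^2 = 1225 ≡ 171 (mod 527)
4^64 ≡ 171^2 = 29241 ≡ 256 (mod 527)
4^128 ≡ 256^2 = 65536 ≡ 188 (mod 527)
4^256 ≡ 188^2 = 35344 ≡ 35 (mod 527)
4^512 ≡ 35^2 = 1225 ≡ 171 (mod 527)
526 = 512 + 8 + 4 + 2 in binary powers of 2.
So 4^526 ≡ 171 · 188 · 256 · 16 ≡ 407 (mod 527).
Since 407 ≠ 1, base 4 is a Fermat witness: 527 is composite.

407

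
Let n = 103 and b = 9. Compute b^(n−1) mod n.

1

9^1 ≡ 9 (mod 103)
9^2 ≡ 9^2 = 81 ≡ 81 (mod 103)
9^4 ≡ 81^2 = 6561 ≡ 72 (mod 103)
9^8 ≡ 72^2 = 5184 ≡ 34 (mod 103)
9^16 ≡ 34^2 = 1156 ≡ 23 (mod 103)
9^32 ≡ 23^2 = 529 ≡ 14 (mod 103)
9^64 ≡ 14^2 = 196 ≡ 93 (mod 103)
102 = 64 + 32 + 4 + 2 in binary powers of 2.
So 9^102 ≡ 93 · 14 · 72 · 81 ≡ 1 (mod 103).
Since the result is 1, base 9 gives no evidence that 103 is composite.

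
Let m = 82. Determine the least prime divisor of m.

82 is even: 2 divides it.

2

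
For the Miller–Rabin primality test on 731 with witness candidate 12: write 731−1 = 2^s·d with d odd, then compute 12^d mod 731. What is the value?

201

731 − 1 = 730 = 2^1 · 365, so d = 365.
12^1 ≡ 12 (mod 731)
12^2 ≡ 12^2 = 144 ≡ 144 (mod 731)
12^4 ≡ 144^2 = 20736 ≡ 268 (mod 731)
12^8 ≡ 268^2 = 71824 ≡ 186 (mod 731)
12^16 ≡ 186^2 = 34596 ≡ 239 (mod 731)
12^32 ≡ 239^2 = 57121 ≡ 103 (mod 731)
12^64 ≡ 103^2 = 10609 ≡ 375 (mod 731)
12^128 ≡ 375^2 = 140625 ≡ 273 (mod 731)
12^256 ≡ 273^2 = 74529 ≡ 698 (mod 731)
365 = 256 + 64 + 32 + 8 + 4 + 1 in binary powers of 2.
So 12^365 ≡ 698 · 375 · 103 · 186 · 268 · 12 ≡ 201 (mod 731).
Squaring chain: 201; never reaches −1, so base 12 is a Miller–Rabin witness that 731 is composite.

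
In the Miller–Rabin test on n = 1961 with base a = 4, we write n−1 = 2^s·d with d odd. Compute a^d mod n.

1686

1961 − 1 = 1960 = 2^3 · 245, so d = 245.
4^1 ≡ 4 (mod 1961)
4^2 ≡ 4^2 = 16 ≡ 16 (mod 1961)
4^4 ≡ 16^2 = 256 ≡ 256 (mod 1961)
4^8 ≡ 256^2 = 65536 ≡ 823 (mod 1961)
4^16 ≡ 823^2 = 677329 ≡ 784 (mod 1961)
4^32 ≡ 784^2 = 614656 ≡ 863 (mod 1961)
4^64 ≡ 863^2 = 744769 ≡ 1550 (mod 1961)
4^128 ≡ 1550^2 = 2402500 ≡ 275 (mod 1961)
245 = 128 + 64 + 32 + 16 + 4 + 1 in binary powers of 2.
So 4^245 ≡ 275 · 1550 · 863 · 784 · 256 · 4 ≡ 1686 (mod 1961).
Squaring chain: 1686 → 1107 → 1785; never reaches −1, so base 4 is a Miller–Rabin witness that 1961 is composite.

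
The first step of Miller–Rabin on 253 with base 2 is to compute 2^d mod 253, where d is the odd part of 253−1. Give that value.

118

253 − 1 = 252 = 2^2 · 63, so d = 63.
2^1 ≡ 2 (mod 253)
2^2 ≡ 2^2 = 4 ≡ 4 (mod 253)
2^4 ≡ 4^2 = 16 ≡ 16 (mod 253)
2^8 ≡ 16^2 = 256 ≡ 3 (mod 253)
2^16 ≡ 3^2 = 9 ≡ 9 (mod 253)
2^32 ≡ 9^2 = 81 ≡ 81 (mod 253)
63 = 32 + 16 + 8 + 4 + 2 + 1 in binary powers of 2.
So 2^63 ≡ 81 · 9 · 3 · 16 · 4 · 2 ≡ 118 (mod 253).
Squaring chain: 118 → 9; never reaches −1, so base 2 is a Miller–Rabin witness that 253 is composite.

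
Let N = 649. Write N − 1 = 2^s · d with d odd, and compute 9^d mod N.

649 − 1 = 648 = 2^3 · 81, so d = 81.
9^1 ≡ 9 (mod 649)
9^2 ≡ 9^2 = 81 ≡ 81 (mod 649)
9^4 ≡ 81^2 = 6561 ≡ 71 (mod 649)
9^8 ≡ 71^2 = 5041 ≡ 498 (mod 649)
9^16 ≡ 498^2 = 248004 ≡ 86 (mod 649)
9^32 ≡ 86^2 = 7396 ≡ 257 (mod 649)
9^64 ≡ 257^2 = 66049 ≡ 500 (mod 649)
81 = 64 + 16 + 1 in binary powers of 2.
So 9^81 ≡ 500 · 86 · 9 ≡ 196 (mod 649).
Squaring chain: 196 → 125 → 49; never reaches −1, so base 9 is a Miller–Rabin witness that 649 is composite.

196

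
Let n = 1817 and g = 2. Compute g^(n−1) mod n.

1221

2^1 ≡ 2 (mod 1817)
2^2 ≡ 2^2 = 4 ≡ 4 (mod 1817)
2^4 ≡ 4^2 = 16 ≡ 16 (mod 1817)
2^8 ≡ 16^2 = 256 ≡ 256 (mod 1817)
2^16 ≡ 256^2 = 65536 ≡ 124 (mod 1817)
2^32 ≡ 124^2 = 15376 ≡ 840 (mod 1817)
2^64 ≡ 840^2 = 705600 ≡ 604 (mod 1817)
2^128 ≡ 604^2 = 364816 ≡ 1416 (mod 1817)
2^256 ≡ 1416^2 = 2005056 ≡ 905 (mod 1817)
2^512 ≡ 905^2 = 819025 ≡ 1375 (mod 1817)
2^1024 ≡ 1375^2 = 1890625 ≡ 945 (mod 1817)
1816 = 1024 + 512 + 256 + 16 + 8 in binary powers of 2.
So 2^1816 ≡ 945 · 1375 · 905 · 124 · 256 ≡ 1221 (mod 1817).
Since 1221 ≠ 1, base 2 is a Fermat witness: 1817 is composite.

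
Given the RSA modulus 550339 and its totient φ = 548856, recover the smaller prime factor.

727

φ(n) = (p−1)(q−1) = n − (p+q) + 1, so p + q = 550339 − 548856 + 1 = 1484.
p and q are the roots of t² − 1484t + 550339 = 0.
Discriminant: 1484² − 4·550339 = 2202256 − 2201356 = 900; √900 = 30.
q = (1484 − 30)/2 = 727, p = (1484 + 30)/2 = 757.
Check: 727 · 757 = 550339.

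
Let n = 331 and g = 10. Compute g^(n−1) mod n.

10^1 ≡ 10 (mod 331)
10^2 ≡ 10^2 = 100 ≡ 100 (mod 331)
10^4 ≡ 100^2 = 10000 ≡ 70 (mod 331)
10^8 ≡ 70^2 = 4900 ≡ 266 (mod 331)
10^16 ≡ 266^2 = 70756 ≡ 253 (mod 331)
10^32 ≡ 253^2 = 64009 ≡ 126 (mod 331)
10^64 ≡ 126^2 = 15876 ≡ 319 (mod 331)
10^128 ≡ 319^2 = 101761 ≡ 144 (mod 331)
10^256 ≡ 144^2 = 20736 ≡ 214 (mod 331)
330 = 256 + 64 + 8 + 2 in binary powers of 2.
So 10^330 ≡ 214 · 319 · 266 · 100 ≡ 1 (mod 331).
Since the result is 1, base 10 gives no evidence that 331 is composite.

1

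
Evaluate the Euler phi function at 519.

344

Factor: 519 = 3 · 173.
φ(519) = (3−1) · (173−1) = 2 · 172 = 344.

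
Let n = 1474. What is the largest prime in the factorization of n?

1474 = 2 · 737
737 = 11 · 67
67 is prime.
So 1474 = 2 · 11 · 67; the largest prime factor is 67.

67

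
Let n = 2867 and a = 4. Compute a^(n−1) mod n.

4^1 ≡ 4 (mod 2867)
4^2 ≡ 4^2 = 16 ≡ 16 (mod 2867)
4^4 ≡ 16^2 = 256 ≡ 256 (mod 2867)
4^8 ≡ 256^2 = 65536 ≡ 2462 (mod 2867)
4^16 ≡ 2462^2 = 6061444 ≡ 606 (mod 2867)
4^32 ≡ 606^2 = 367236 ≡ 260 (mod 2867)
4^64 ≡ 260^2 = 67600 ≡ 1659 (mod 2867)
4^128 ≡ 1659^2 = 2752281 ≡ 2828 (mod 2867)
4^256 ≡ 2828^2 = 7997584 ≡ 1521 (mod 2867)
4^512 ≡ 1521^2 = 2313441 ≡ 2639 (mod 2867)
4^1024 ≡ 2639^2 = 6964321 ≡ 378 (mod 2867)
4^2048 ≡ 378^2 = 142884 ≡ 2401 (mod 2867)
2866 = 2048 + 512 + 256 + 32 + 16 + 2 in binary powers of 2.
So 4^2866 ≡ 2401 · 2639 · 1521 · 260 · 606 · 16 ≡ 972 (mod 2867).
Since 972 ≠ 1, base 4 is a Fermat witness: 2867 is composite.

972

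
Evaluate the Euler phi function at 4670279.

Factor: 4670279 = 151 · 157 · 197.
φ(4670279) = (151−1) · (157−1) · (197−1) = 150 · 156 · 196 = 4586400.

4586400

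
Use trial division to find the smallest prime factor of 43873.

43873 is odd.
Digit sum 25, not divisible by 3.
Ends in 3: not divisible by 5.
7: 43873 = 7·6267 + 4
11: 43873 = 11·3988 + 5
13: 43873 = 13·3374 + 11
17: 43873 = 17·2580 + 13
19: 43873 = 19·2309 + 2
23: 43873 = 23·1907 + 12
29: 43873 = 29·1512 + 25
31: 43873 = 31·1415 + 8
37: 43873 = 37·1185 + 28
41: 43873 = 41·1070 + 3
43: 43873 = 43·1020 + 13
47: 43873 = 47·933 + 22
53: 43873 = 53·827 + 42
59: 43873 = 59·743 + 36
61: 43873 = 61·719 + 14
67: 43873 = 67·654 + 55
71: 43873 = 71·617 + 66
73: 43873 = 73·601

73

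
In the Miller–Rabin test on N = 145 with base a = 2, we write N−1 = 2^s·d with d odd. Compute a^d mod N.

145 − 1 = 144 = 2^4 · 9, so d = 9.
2^1 ≡ 2 (mod 145)
2^2 ≡ 2^2 = 4 ≡ 4 (mod 145)
2^4 ≡ 4^2 = 16 ≡ 16 (mod 145)
2^8 ≡ 16^2 = 256 ≡ 111 (mod 145)
9 = 8 + 1 in binary powers of 2.
So 2^9 ≡ 111 · 2 ≡ 77 (mod 145).
Squaring chain: 77 → 129 → 111 → 141; never reaches −1, so base 2 is a Miller–Rabin witness that 145 is composite.

77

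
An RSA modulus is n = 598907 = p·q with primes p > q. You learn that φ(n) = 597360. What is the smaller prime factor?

761

φ(n) = (p−1)(q−1) = n − (p+q) + 1, so p + q = 598907 − 597360 + 1 = 1548.
p and q are the roots of t² − 1548t + 598907 = 0.
Discriminant: 1548² − 4·598907 = 2396304 − 2395628 = 676; √676 = 26.
q = (1548 − 26)/2 = 761, p = (1548 + 26)/2 = 787.
Check: 761 · 787 = 598907.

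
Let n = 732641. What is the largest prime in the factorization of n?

97

732641 = 7 · 104663
104663 = 13 · 8051
8051 = 83 · 97
97 is prime.
So 732641 = 7 · 13 · 83 · 97; the largest prime factor is 97.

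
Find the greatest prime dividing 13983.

79

13983 = 3 · 4661
4661 = 59 · 79
79 is prime.
So 13983 = 3 · 59 · 79; the largest prime factor is 79.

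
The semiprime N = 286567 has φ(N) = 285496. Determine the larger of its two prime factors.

563

φ(n) = (p−1)(q−1) = n − (p+q) + 1, so p + q = 286567 − 285496 + 1 = 1072.
p and q are the roots of t² − 1072t + 286567 = 0.
Discriminant: 1072² − 4·286567 = 1149184 − 1146268 = 2916; √2916 = 54.
q = (1072 − 54)/2 = 509, p = (1072 + 54)/2 = 563.
Check: 509 · 563 = 286567.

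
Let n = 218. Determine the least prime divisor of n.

2

218 is even: 2 divides it.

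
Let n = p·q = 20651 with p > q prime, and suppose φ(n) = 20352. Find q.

107

φ(n) = (p−1)(q−1) = n − (p+q) + 1, so p + q = 20651 − 20352 + 1 = 300.
p and q are the roots of t² − 300t + 20651 = 0.
Discriminant: 300² − 4·20651 = 90000 − 82604 = 7396; √7396 = 86.
q = (300 − 86)/2 = 107, p = (300 + 86)/2 = 193.
Check: 107 · 193 = 20651.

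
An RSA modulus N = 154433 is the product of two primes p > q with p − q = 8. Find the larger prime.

Since p = q + 8, we have 154433 = q(q + 8), so q² + 8q − 154433 = 0.
Discriminant: 8² + 4·154433 = 64 + 617732 = 617796; √617796 = 786.
q = (−8 + 786)/2 = 389, and p = q + 8 = 397.
Check: 389 · 397 = 154433.

397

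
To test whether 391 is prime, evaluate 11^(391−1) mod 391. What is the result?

110

11^1 ≡ 11 (mod 391)
11^2 ≡ 11^2 = 121 ≡ 121 (mod 391)
11^4 ≡ 121^2 = 14641 ≡ 174 (mod 391)
11^8 ≡ 174^2 = 30276 ≡ 169 (mod 391)
11^16 ≡ 169^2 = 28561 ≡ 18 (mod 391)
11^32 ≡ 18^2 = 324 ≡ 324 (mod 391)
11^64 ≡ 324^2 = 104976 ≡ 188 (mod 391)
11^128 ≡ 188^2 = 35344 ≡ 154 (mod 391)
11^256 ≡ 154^2 = 23716 ≡ 256 (mod 391)
390 = 256 + 128 + 4 + 2 in binary powers of 2.
So 11^390 ≡ 256 · 154 · 174 · 121 ≡ 110 (mod 391).
Since 110 ≠ 1, base 11 is a Fermat witness: 391 is composite.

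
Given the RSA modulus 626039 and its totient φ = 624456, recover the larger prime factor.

φ(n) = (p−1)(q−1) = n − (p+q) + 1, so p + q = 626039 − 624456 + 1 = 1584.
p and q are the roots of t² − 1584t + 626039 = 0.
Discriminant: 1584² − 4·626039 = 2509056 − 2504156 = 4900; √4900 = 70.
q = (1584 − 70)/2 = 757, p = (1584 + 70)/2 = 827.
Check: 757 · 827 = 626039.

827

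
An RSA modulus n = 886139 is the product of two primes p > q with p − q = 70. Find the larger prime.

Since p = q + 70, we have 886139 = q(q + 70), so q² + 70q − 886139 = 0.
Discriminant: 70² + 4·886139 = 4900 + 3544556 = 3549456; √3549456 = 1884.
q = (−70 + 1884)/2 = 907, and p = q + 70 = 977.
Check: 907 · 977 = 886139.

977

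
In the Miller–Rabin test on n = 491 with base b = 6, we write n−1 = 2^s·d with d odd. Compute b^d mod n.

490

491 − 1 = 490 = 2^1 · 245, so d = 245.
6^1 ≡ 6 (mod 491)
6^2 ≡ 6^2 = 36 ≡ 36 (mod 491)
6^4 ≡ 36^2 = 1296 ≡ 314 (mod 491)
6^8 ≡ 314^2 = 98596 ≡ 396 (mod 491)
6^16 ≡ 396^2 = 156816 ≡ 187 (mod 491)
6^32 ≡ 187^2 = 34969 ≡ 108 (mod 491)
6^64 ≡ 108^2 = 11664 ≡ 371 (mod 491)
6^128 ≡ 371^2 = 137641 ≡ 161 (mod 491)
245 = 128 + 64 + 32 + 16 + 4 + 1 in binary powers of 2.
So 6^245 ≡ 161 · 371 · 108 · 187 · 314 · 6 ≡ 490 (mod 491).
Since 6^d ≡ 490 (mod 491), base 6 does not prove 491 composite.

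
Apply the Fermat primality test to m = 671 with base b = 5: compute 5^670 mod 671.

562

5^1 ≡ 5 (mod 671)
5^2 ≡ 5^2 = 25 ≡ 25 (mod 671)
5^4 ≡ 25^2 = 625 ≡ 625 (mod 671)
5^8 ≡ 625^2 = 390625 ≡ 103 (mod 671)
5^16 ≡ 103^2 = 10609 ≡ 544 (mod 671)
5^32 ≡ 544^2 = 295936 ≡ 25 (mod 671)
5^64 ≡ 25^2 = 625 ≡ 625 (mod 671)
5^128 ≡ 625^2 = 390625 ≡ 103 (mod 671)
5^256 ≡ 103^2 = 10609 ≡ 544 (mod 671)
5^512 ≡ 544^2 = 295936 ≡ 25 (mod 671)
670 = 512 + 128 + 16 + 8 + 4 + 2 in binary powers of 2.
So 5^670 ≡ 25 · 103 · 544 · 103 · 625 · 25 ≡ 562 (mod 671).
Since 562 ≠ 1, base 5 is a Fermat witness: 671 is composite.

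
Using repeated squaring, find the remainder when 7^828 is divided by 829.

7^1 ≡ 7 (mod 829)
7^2 ≡ 7^2 = 49 ≡ 49 (mod 829)
7^4 ≡ 49^2 = 2401 ≡ 743 (mod 829)
7^8 ≡ 743^2 = 552049 ≡ 764 (mod 829)
7^16 ≡ 764^2 = 583696 ≡ 80 (mod 829)
7^32 ≡ 80^2 = 6400 ≡ 597 (mod 829)
7^64 ≡ 597^2 = 356409 ≡ 768 (mod 829)
7^128 ≡ 768^2 = 589824 ≡ 405 (mod 829)
7^256 ≡ 405^2 = 164025 ≡ 712 (mod 829)
7^512 ≡ 712^2 = 506944 ≡ 425 (mod 829)
828 = 512 + 256 + 32 + 16 + 8 + 4 in binary powers of 2.
So 7^828 ≡ 425 · 712 · 597 · 80 · 764 · 743 ≡ 1 (mod 829).
Since the result is 1, base 7 gives no evidence that 829 is composite.

1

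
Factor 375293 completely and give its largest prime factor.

97

375293 = 53 · 7081
7081 = 73 · 97
97 is prime.
So 375293 = 53 · 73 · 97; the largest prime factor is 97.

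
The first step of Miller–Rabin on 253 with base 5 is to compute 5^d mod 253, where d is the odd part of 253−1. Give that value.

253 − 1 = 252 = 2^2 · 63, so d = 63.
5^1 ≡ 5 (mod 253)
5^2 ≡ 5^2 = 25 ≡ 25 (mod 253)
5^4 ≡ 25^2 = 625 ≡ 119 (mod 253)
5^8 ≡ 119^2 = 14161 ≡ 246 (mod 253)
5^16 ≡ 246^2 = 60516 ≡ 49 (mod 253)
5^32 ≡ 49^2 = 2401 ≡ 124 (mod 253)
63 = 32 + 16 + 8 + 4 + 2 + 1 in binary powers of 2.
So 5^63 ≡ 124 · 49 · 246 · 119 · 25 · 5 ≡ 191 (mod 253).
Squaring chain: 191 → 49; never reaches −1, so base 5 is a Miller–Rabin witness that 253 is composite.

191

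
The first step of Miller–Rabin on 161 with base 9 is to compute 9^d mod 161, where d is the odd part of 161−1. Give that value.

161 − 1 = 160 = 2^5 · 5, so d = 5.
9^1 ≡ 9 (mod 161)
9^2 ≡ 9^2 = 81 ≡ 81 (mod 161)
9^4 ≡ 81^2 = 6561 ≡ 121 (mod 161)
5 = 4 + 1 in binary powers of 2.
So 9^5 ≡ 121 · 9 ≡ 123 (mod 161).
Squaring chain: 123 → 156 → 25 → 142 → 39; never reaches −1, so base 9 is a Miller–Rabin witness that 161 is composite.

123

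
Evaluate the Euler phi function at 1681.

Factor: 1681 = 41^2.
φ(1681) = 41^1·(41−1) = 1640.

1640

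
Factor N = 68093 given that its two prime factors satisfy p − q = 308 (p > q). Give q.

Since p = q + 308, we have 68093 = q(q + 308), so q² + 308q − 68093 = 0.
Discriminant: 308² + 4·68093 = 94864 + 272372 = 367236; √367236 = 606.
q = (−308 + 606)/2 = 149, and p = q + 308 = 457.
Check: 149 · 457 = 68093.

149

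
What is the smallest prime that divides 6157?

6157 is odd.
Digit sum 19, not divisible by 3.
Ends in 7: not divisible by 5.
7: 6157 = 7·879 + 4
11: 6157 = 11·559 + 8
13: 6157 = 13·473 + 8
17: 6157 = 17·362 + 3
19: 6157 = 19·324 + 1
23: 6157 = 23·267 + 16
29: 6157 = 29·212 + 9
31: 6157 = 31·198 + 19
37: 6157 = 37·166 + 15
41: 6157 = 41·150 + 7
43: 6157 = 43·143 + 8
47: 6157 = 47·131

47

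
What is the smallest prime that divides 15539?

15539 is odd.
Digit sum 23, not divisible by 3.
Ends in 9: not divisible by 5.
7: 15539 = 7·2219 + 6
11: 15539 = 11·1412 + 7
13: 15539 = 13·1195 + 4
17: 15539 = 17·914 + 1
19: 15539 = 19·817 + 16
23: 15539 = 23·675 + 14
29: 15539 = 29·535 + 24
31: 15539 = 31·501 + 8
37: 15539 = 37·419 + 36
41: 15539 = 41·379

41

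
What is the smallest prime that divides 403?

13

403 is odd.
Digit sum 7, not divisible by 3.
Ends in 3: not divisible by 5.
7: 403 = 7·57 + 4
11: 403 = 11·36 + 7
13: 403 = 13·31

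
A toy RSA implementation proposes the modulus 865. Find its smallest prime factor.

5

865 is odd.
Digit sum 19, not divisible by 3.
Ends in 5: divisible by 5.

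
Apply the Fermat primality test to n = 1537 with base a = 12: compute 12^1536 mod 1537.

1393

12^1 ≡ 12 (mod 1537)
12^2 ≡ 12^2 = 144 ≡ 144 (mod 1537)
12^4 ≡ 144^2 = 20736 ≡ 755 (mod 1537)
12^8 ≡ 755^2 = 570025 ≡ 1335 (mod 1537)
12^16 ≡ 1335^2 = 1782225 ≡ 842 (mod 1537)
12^32 ≡ 842^2 = 708964 ≡ 407 (mod 1537)
12^64 ≡ 407^2 = 165649 ≡ 1190 (mod 1537)
12^128 ≡ 1190^2 = 1416100 ≡ 523 (mod 1537)
12^256 ≡ 523^2 = 273529 ≡ 1480 (mod 1537)
12^512 ≡ 1480^2 = 2190400 ≡ 175 (mod 1537)
12^1024 ≡ 175^2 = 30625 ≡ 1422 (mod 1537)
1536 = 1024 + 512 in binary powers of 2.
So 12^1536 ≡ 1422 · 175 ≡ 1393 (mod 1537).
Since 1393 ≠ 1, base 12 is a Fermat witness: 1537 is composite.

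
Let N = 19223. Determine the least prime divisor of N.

47

19223 is odd.
Digit sum 17, not divisible by 3.
Ends in 3: not divisible by 5.
7: 19223 = 7·2746 + 1
11: 19223 = 11·1747 + 6
13: 19223 = 13·1478 + 9
17: 19223 = 17·1130 + 13
19: 19223 = 19·1011 + 14
23: 19223 = 23·835 + 18
29: 19223 = 29·662 + 25
31: 19223 = 31·620 + 3
37: 19223 = 37·519 + 20
41: 19223 = 41·468 + 35
43: 19223 = 43·447 + 2
47: 19223 = 47·409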